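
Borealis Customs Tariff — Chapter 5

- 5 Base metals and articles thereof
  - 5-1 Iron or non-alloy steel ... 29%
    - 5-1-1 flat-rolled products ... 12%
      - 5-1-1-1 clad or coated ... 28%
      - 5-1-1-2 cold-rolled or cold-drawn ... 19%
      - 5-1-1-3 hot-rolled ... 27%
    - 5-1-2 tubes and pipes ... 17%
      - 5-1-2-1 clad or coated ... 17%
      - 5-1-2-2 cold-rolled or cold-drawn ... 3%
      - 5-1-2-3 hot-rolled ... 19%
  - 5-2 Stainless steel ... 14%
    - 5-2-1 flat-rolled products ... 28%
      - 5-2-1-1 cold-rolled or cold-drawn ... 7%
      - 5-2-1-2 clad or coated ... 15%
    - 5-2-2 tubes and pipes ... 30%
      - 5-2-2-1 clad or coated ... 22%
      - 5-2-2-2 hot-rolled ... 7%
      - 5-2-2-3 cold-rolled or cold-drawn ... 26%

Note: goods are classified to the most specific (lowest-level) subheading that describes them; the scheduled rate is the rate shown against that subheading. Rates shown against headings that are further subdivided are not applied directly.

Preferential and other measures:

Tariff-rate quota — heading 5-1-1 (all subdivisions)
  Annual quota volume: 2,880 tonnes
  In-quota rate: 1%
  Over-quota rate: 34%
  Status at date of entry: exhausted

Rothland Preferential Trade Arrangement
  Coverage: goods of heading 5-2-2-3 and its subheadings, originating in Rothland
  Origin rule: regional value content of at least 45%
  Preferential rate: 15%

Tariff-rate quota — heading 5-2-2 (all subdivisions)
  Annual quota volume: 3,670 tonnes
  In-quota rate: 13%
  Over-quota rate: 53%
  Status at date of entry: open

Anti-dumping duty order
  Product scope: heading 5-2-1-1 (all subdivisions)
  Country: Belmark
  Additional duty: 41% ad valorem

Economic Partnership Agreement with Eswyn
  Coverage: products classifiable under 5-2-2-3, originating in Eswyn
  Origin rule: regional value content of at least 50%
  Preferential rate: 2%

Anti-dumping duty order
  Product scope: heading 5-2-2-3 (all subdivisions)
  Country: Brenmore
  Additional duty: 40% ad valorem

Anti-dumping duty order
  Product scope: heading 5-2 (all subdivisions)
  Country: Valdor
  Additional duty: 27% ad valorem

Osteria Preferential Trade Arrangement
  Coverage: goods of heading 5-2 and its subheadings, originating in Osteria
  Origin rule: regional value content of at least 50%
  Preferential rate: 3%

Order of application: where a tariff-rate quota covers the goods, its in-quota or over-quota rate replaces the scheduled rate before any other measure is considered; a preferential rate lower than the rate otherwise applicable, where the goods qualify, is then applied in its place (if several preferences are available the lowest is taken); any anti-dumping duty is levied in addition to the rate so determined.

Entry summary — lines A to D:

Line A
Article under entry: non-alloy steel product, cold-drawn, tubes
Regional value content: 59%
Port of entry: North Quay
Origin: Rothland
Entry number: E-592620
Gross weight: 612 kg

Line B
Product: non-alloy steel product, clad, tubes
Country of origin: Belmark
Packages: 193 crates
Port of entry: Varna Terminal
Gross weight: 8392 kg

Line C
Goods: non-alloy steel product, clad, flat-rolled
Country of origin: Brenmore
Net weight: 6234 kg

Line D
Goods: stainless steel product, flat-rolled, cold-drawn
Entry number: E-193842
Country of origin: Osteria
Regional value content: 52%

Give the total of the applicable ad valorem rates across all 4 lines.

Line A: non-alloy steel → 5-1; tubes → 5-1-2; cold-drawn → 5-1-2-2. Scheduled 3%. Rothland agreement on 5-2-2-3: 5-1-2-2 not covered. → 3%.
Line B: non-alloy steel → 5-1; tubes → 5-1-2; clad → 5-1-2-1. Scheduled 17%. No special measure applies. → 17%.
Line C: non-alloy steel → 5-1; flat-rolled → 5-1-1; clad → 5-1-1-1. Scheduled 28%. quota on 5-1-1 exhausted → over-quota 34%. → 34%.
Line D: stainless steel → 5-2; flat-rolled → 5-2-1; cold-drawn → 5-2-1-1. Scheduled 7%. Osteria agreement on 5-2: RVC ≥ 50% → 3% available; preferential 3%. → 3%.
Sum: 3% + 17% + 34% + 3% = 57%.

57%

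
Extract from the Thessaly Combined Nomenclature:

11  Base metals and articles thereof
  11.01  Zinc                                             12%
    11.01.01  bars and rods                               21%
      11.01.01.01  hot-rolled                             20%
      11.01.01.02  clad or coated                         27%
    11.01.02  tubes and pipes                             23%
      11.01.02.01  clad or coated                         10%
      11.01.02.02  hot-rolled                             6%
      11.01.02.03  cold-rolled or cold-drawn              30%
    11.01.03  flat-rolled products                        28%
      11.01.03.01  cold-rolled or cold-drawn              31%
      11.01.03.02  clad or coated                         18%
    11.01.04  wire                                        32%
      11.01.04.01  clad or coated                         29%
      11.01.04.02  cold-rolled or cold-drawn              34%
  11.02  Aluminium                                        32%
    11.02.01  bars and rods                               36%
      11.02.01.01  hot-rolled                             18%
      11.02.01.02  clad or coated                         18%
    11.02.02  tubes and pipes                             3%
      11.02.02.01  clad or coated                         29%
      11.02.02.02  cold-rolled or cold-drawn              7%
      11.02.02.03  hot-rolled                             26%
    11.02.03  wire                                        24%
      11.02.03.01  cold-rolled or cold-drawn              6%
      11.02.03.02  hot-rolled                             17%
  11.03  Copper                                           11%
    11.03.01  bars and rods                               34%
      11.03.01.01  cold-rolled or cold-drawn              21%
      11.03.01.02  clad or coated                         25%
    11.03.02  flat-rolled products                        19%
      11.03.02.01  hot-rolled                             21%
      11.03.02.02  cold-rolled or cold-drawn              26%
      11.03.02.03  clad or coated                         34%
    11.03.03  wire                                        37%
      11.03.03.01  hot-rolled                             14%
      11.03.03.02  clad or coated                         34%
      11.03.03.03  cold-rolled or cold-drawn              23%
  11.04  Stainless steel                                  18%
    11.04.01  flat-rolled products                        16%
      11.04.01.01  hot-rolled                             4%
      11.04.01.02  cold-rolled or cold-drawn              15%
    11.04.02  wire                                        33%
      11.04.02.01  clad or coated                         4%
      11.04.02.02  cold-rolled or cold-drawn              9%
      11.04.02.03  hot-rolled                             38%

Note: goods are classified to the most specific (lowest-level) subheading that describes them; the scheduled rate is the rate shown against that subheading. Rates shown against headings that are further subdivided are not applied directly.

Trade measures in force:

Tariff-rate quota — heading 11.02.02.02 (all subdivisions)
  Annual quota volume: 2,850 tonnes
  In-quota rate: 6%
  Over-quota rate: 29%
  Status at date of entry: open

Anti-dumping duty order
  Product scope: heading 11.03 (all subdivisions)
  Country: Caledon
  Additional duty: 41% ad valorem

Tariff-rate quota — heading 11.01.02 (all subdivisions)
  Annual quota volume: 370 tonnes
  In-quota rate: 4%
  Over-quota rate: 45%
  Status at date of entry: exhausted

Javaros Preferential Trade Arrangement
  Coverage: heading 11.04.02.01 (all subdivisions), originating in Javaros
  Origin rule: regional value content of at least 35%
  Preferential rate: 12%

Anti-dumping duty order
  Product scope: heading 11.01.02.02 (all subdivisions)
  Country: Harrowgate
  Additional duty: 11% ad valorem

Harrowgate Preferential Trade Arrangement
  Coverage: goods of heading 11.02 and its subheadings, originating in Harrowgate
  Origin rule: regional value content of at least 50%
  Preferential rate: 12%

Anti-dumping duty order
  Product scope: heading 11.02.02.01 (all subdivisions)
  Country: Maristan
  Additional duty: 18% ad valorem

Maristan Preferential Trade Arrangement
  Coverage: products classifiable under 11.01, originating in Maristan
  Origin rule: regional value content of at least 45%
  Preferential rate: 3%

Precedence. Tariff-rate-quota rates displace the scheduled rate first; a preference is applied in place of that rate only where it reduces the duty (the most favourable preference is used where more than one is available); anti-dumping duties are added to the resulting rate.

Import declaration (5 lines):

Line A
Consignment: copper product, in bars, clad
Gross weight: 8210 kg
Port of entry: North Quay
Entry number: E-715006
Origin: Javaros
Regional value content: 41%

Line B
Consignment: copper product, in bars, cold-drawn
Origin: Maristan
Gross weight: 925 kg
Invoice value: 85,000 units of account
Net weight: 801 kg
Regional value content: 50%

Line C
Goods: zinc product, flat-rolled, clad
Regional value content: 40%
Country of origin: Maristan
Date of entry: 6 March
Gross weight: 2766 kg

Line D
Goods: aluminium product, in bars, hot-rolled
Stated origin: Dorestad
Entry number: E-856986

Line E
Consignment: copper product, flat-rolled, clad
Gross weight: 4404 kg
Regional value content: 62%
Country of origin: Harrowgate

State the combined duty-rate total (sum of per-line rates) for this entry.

Line A: copper → 11.03; in bars → 11.03.01; clad → 11.03.01.02. Scheduled 25%. Javaros agreement on 11.04.02.01: 11.03.01.02 not covered. → 25%.
Line B: copper → 11.03; in bars → 11.03.01; cold-drawn → 11.03.01.01. Scheduled 21%. Maristan agreement on 11.01: 11.03.01.01 not covered. → 21%.
Line C: zinc → 11.01; flat-rolled → 11.01.03; clad → 11.01.03.02. Scheduled 18%. Maristan agreement on 11.01: RVC < 45%. → 18%.
Line D: aluminium → 11.02; in bars → 11.02.01; hot-rolled → 11.02.01.01. Scheduled 18%. No special measure applies. → 18%.
Line E: copper → 11.03; flat-rolled → 11.03.02; clad → 11.03.02.03. Scheduled 34%. Harrowgate agreement on 11.02: 11.03.02.03 not covered. → 34%.
Sum: 25% + 21% + 18% + 18% + 34% = 116%.

116%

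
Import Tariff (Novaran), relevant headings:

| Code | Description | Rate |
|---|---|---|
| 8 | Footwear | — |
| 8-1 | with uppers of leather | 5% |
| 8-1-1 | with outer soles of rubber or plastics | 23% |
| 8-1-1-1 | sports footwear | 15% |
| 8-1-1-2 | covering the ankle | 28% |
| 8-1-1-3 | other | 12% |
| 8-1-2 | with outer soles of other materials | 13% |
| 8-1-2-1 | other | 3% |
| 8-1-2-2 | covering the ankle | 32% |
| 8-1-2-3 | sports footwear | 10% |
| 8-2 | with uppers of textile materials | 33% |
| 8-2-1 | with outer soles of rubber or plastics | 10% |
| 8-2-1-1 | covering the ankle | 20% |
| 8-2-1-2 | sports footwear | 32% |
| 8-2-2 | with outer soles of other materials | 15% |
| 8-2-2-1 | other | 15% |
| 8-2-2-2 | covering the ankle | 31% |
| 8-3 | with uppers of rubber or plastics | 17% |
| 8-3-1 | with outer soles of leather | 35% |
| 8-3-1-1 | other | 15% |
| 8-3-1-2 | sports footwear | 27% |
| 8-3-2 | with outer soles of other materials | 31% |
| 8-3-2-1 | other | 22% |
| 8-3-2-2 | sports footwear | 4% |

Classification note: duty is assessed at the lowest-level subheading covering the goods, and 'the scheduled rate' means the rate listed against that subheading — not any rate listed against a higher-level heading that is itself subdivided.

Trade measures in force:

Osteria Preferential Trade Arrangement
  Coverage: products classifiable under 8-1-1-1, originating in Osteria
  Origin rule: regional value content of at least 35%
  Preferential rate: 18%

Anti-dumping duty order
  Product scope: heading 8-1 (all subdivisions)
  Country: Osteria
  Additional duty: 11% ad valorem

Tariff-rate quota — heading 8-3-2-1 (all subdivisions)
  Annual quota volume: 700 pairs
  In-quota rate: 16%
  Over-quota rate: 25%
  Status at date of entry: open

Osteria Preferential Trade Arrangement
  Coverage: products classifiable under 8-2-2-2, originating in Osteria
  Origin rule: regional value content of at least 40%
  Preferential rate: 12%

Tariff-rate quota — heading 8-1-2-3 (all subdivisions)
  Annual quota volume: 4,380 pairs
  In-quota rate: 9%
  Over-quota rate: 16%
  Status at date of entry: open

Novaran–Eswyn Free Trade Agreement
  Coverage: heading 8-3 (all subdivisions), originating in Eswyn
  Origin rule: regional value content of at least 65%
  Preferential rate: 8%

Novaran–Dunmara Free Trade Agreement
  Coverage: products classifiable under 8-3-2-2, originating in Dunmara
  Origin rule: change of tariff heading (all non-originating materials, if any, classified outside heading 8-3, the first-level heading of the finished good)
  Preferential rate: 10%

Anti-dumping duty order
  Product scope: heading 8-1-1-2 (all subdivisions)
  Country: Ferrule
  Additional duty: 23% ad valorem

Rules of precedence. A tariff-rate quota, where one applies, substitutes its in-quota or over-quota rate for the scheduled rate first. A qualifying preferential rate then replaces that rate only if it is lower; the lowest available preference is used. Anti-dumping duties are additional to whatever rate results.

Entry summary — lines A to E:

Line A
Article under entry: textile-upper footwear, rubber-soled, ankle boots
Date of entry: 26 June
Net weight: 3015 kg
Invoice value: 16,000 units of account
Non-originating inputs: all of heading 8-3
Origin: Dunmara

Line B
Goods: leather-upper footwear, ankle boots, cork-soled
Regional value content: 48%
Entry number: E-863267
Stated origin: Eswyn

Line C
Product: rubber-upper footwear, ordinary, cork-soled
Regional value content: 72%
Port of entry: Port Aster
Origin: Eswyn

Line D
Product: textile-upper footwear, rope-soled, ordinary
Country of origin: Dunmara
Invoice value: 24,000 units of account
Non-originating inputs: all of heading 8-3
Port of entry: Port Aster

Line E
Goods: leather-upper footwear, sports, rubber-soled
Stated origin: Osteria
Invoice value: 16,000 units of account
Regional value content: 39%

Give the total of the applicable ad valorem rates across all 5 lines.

Line A: textile-upper → 8-2; rubber-soled → 8-2-1; ankle boots → 8-2-1-1. Scheduled 20%. Dunmara agreement on 8-3-2-2: 8-2-1-1 not covered. → 20%.
Line B: leather-upper → 8-1; cork-soled → 8-1-2; ankle boots → 8-1-2-2. Scheduled 32%. Eswyn agreement on 8-3: 8-1-2-2 not covered. → 32%.
Line C: rubber-upper → 8-3; cork-soled → 8-3-2; ordinary → 8-3-2-1. Scheduled 22%. quota on 8-3-2-1 open → in-quota 16%; Eswyn agreement on 8-3: RVC ≥ 65% → 8% available; preferential 8%. → 8%.
Line D: textile-upper → 8-2; rope-soled → 8-2-2; ordinary → 8-2-2-1. Scheduled 15%. Dunmara agreement on 8-3-2-2: 8-2-2-1 not covered. → 15%.
Line E: leather-upper → 8-1; rubber-soled → 8-1-1; sports → 8-1-1-1. Scheduled 15%. Osteria agreement on 8-1-1-1: RVC ≥ 35% → 18% available; Osteria agreement on 8-2-2-2: 8-1-1-1 not covered; preference 18% not lower than 15% → no reduction; anti-dumping (Osteria, 8-1): +11%; total 15% + 11% = 26%. → 26%.
Sum: 20% + 32% + 8% + 15% + 26% = 101%.

101%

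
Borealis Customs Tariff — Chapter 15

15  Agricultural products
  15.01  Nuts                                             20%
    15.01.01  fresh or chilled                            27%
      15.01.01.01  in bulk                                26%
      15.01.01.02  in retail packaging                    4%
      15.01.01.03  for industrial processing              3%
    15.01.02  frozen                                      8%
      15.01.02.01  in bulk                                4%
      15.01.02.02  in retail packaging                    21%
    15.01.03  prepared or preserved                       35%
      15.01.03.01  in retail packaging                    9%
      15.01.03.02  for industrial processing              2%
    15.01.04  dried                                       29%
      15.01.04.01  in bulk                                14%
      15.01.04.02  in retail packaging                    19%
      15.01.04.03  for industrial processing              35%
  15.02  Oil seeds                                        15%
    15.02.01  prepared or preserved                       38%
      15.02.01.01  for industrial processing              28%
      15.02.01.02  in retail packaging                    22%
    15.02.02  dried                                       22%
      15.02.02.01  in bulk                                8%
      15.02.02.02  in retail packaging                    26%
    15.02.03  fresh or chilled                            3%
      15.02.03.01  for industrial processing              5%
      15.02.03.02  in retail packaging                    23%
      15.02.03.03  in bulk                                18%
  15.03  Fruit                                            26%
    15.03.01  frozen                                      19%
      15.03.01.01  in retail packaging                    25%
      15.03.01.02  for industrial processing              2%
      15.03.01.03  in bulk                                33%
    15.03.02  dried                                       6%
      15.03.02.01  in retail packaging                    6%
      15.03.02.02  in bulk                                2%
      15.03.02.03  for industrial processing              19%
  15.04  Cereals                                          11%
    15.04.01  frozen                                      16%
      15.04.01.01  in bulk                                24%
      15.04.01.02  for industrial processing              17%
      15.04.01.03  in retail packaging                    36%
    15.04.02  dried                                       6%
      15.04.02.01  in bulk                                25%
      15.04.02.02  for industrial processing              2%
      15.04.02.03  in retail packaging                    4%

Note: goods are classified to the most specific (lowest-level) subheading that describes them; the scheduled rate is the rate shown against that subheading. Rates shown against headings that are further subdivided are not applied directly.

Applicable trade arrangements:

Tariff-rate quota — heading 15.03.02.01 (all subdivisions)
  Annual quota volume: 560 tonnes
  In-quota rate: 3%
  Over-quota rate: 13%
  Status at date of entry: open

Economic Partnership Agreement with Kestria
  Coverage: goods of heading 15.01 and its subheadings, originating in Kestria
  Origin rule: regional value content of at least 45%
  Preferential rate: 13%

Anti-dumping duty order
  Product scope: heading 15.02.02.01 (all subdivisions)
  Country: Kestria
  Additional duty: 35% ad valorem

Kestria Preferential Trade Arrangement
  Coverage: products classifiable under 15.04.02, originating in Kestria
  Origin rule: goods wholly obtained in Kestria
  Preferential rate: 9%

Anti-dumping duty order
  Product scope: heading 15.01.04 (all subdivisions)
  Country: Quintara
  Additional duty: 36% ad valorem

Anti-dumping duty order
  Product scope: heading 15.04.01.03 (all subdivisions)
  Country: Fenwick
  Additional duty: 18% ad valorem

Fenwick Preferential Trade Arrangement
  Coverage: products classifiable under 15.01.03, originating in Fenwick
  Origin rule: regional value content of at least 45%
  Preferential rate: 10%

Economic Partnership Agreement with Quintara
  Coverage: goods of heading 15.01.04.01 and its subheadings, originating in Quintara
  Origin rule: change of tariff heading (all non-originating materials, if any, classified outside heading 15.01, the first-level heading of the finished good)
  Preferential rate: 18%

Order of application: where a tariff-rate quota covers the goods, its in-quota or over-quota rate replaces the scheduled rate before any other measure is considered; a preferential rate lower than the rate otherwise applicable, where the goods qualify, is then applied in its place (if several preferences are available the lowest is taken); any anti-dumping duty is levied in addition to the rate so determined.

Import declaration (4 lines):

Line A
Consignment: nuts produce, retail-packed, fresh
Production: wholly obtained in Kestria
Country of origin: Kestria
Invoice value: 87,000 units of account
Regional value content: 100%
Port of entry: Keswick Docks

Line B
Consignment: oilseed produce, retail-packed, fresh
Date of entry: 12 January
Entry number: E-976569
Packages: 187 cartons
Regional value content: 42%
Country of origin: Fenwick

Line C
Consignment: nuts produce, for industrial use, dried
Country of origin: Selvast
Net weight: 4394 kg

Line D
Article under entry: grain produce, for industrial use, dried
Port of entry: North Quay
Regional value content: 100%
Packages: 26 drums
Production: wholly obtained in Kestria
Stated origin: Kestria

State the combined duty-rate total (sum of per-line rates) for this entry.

Line A: nuts → 15.01; fresh → 15.01.01; retail-packed → 15.01.01.02. Scheduled 4%. Kestria agreement on 15.01: RVC ≥ 45% → 13% available; Kestria agreement on 15.04.02: 15.01.01.02 not covered; preference 13% not lower than 4% → no reduction. → 4%.
Line B: oilseed → 15.02; fresh → 15.02.03; retail-packed → 15.02.03.02. Scheduled 23%. Fenwick agreement on 15.01.03: 15.02.03.02 not covered. → 23%.
Line C: nuts → 15.01; dried → 15.01.04; for industrial use → 15.01.04.03. Scheduled 35%. No special measure applies. → 35%.
Line D: grain → 15.04; dried → 15.04.02; for industrial use → 15.04.02.02. Scheduled 2%. Kestria agreement on 15.01: 15.04.02.02 not covered; Kestria agreement on 15.04.02: wholly obtained → 9% available; preference 9% not lower than 2% → no reduction. → 2%.
Sum: 4% + 23% + 35% + 2% = 64%.

64%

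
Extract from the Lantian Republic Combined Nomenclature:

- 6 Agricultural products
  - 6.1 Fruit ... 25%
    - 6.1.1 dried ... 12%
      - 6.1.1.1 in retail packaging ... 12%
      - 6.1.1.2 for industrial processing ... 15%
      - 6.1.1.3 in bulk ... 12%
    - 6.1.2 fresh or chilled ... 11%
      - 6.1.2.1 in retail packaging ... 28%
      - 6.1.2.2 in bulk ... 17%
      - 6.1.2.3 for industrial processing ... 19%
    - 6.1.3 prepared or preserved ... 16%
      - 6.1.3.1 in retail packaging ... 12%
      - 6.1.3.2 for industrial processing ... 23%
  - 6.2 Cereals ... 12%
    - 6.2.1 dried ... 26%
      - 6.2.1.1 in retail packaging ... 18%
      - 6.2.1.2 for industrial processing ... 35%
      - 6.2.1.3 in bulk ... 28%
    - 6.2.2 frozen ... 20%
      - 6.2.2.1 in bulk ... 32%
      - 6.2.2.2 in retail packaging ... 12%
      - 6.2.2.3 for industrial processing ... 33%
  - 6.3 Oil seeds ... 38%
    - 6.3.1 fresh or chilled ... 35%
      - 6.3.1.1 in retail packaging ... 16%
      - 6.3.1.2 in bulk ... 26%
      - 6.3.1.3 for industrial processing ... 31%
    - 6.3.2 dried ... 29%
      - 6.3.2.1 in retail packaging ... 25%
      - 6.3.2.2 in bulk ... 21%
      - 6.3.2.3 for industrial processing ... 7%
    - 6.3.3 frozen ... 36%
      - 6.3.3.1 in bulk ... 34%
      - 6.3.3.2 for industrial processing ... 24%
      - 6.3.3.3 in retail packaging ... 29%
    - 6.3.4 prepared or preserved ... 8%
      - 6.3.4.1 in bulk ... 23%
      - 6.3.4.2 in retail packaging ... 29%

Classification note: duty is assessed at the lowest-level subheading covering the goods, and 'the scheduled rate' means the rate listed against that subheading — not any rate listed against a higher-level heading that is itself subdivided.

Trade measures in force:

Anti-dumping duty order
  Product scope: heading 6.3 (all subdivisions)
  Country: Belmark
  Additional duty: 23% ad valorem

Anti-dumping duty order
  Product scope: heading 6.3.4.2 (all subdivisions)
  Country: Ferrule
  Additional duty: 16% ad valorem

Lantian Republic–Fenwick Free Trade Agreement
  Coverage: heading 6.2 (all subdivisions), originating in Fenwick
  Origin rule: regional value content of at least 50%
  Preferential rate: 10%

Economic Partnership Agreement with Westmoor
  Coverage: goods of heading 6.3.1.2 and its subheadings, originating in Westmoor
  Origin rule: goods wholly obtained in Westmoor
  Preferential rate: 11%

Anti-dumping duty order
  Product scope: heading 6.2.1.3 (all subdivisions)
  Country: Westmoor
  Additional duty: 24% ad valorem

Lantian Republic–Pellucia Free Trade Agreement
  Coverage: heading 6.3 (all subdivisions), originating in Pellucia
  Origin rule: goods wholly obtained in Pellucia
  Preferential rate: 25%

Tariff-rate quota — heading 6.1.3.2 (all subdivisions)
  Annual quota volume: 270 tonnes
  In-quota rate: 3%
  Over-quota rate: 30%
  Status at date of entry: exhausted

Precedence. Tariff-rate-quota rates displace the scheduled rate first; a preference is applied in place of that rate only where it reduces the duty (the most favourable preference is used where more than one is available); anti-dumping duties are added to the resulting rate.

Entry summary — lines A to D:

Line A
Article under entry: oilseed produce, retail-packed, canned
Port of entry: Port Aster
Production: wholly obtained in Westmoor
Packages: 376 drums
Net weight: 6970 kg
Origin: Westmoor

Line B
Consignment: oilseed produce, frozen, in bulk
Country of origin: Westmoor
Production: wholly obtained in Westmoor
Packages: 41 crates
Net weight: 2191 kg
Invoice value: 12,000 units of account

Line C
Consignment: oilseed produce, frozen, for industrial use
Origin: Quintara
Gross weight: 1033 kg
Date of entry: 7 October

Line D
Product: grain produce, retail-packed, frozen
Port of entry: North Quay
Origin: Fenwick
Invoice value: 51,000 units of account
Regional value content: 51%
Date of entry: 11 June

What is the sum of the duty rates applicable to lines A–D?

97%

Line A: oilseed → 6.3; canned → 6.3.4; retail-packed → 6.3.4.2. Scheduled 29%. Westmoor agreement on 6.3.1.2: 6.3.4.2 not covered. → 29%.
Line B: oilseed → 6.3; frozen → 6.3.3; in bulk → 6.3.3.1. Scheduled 34%. Westmoor agreement on 6.3.1.2: 6.3.3.1 not covered. → 34%.
Line C: oilseed → 6.3; frozen → 6.3.3; for industrial use → 6.3.3.2. Scheduled 24%. No special measure applies. → 24%.
Line D: grain → 6.2; frozen → 6.2.2; retail-packed → 6.2.2.2. Scheduled 12%. Fenwick agreement on 6.2: RVC ≥ 50% → 10% available; preferential 10%. → 10%.
Sum: 29% + 34% + 24% + 10% = 97%.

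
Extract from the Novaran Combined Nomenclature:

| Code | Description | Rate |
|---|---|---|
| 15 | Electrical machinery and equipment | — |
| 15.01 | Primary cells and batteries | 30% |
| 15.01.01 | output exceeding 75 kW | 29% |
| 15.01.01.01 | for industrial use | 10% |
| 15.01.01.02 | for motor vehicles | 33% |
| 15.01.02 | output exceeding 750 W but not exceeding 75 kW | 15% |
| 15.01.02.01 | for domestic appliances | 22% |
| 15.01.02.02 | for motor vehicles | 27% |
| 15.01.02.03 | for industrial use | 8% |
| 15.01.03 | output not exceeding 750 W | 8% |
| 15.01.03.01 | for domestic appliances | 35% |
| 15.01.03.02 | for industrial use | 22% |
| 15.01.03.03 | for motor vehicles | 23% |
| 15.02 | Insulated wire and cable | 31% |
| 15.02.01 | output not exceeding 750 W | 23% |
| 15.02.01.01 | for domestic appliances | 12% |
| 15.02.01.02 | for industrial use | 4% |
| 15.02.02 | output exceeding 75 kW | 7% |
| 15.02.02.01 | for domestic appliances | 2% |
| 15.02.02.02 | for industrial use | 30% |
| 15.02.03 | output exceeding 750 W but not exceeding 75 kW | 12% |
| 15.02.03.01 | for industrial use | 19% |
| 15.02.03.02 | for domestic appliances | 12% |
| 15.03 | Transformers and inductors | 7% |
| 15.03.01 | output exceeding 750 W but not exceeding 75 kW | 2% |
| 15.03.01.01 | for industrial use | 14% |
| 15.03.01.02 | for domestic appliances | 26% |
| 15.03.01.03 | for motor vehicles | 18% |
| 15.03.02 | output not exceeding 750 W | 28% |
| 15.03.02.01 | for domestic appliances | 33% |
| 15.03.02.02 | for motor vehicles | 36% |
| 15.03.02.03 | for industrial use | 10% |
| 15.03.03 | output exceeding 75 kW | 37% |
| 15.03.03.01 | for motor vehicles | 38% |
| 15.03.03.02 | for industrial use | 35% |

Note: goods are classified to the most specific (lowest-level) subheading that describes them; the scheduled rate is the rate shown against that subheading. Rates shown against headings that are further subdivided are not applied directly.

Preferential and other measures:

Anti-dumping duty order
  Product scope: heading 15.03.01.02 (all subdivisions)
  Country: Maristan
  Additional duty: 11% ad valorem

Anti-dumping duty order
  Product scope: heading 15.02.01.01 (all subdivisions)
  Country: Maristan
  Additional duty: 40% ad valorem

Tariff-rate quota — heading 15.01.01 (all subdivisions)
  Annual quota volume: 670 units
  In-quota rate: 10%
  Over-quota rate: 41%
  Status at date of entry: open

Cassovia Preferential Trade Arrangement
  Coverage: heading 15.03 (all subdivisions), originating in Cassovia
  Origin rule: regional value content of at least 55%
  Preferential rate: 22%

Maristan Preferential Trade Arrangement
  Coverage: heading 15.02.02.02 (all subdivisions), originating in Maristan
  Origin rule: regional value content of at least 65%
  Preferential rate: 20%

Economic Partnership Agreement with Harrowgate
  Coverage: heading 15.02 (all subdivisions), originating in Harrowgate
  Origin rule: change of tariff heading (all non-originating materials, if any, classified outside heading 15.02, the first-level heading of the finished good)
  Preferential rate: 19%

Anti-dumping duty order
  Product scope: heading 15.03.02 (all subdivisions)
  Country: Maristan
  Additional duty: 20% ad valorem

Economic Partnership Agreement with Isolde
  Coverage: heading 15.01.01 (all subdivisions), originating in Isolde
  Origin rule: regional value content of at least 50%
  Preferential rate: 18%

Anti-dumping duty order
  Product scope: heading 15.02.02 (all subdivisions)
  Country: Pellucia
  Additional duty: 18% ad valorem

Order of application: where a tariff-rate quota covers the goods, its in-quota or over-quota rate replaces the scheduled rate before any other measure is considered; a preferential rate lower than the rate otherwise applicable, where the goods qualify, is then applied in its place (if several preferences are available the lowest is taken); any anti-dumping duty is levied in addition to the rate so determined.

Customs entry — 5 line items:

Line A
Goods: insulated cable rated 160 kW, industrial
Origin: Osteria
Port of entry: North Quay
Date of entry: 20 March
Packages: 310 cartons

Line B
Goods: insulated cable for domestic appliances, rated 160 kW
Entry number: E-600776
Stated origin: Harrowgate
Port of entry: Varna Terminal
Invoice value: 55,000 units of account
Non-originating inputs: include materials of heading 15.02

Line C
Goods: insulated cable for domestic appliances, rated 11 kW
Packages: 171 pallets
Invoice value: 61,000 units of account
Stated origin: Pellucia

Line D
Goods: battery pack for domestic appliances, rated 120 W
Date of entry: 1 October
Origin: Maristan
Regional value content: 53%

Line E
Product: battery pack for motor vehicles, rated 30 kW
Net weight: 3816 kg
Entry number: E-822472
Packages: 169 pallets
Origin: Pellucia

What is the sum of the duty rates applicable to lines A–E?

106%

Line A: insulated cable → 15.02; rated 160 kW → 15.02.02; industrial → 15.02.02.02. Scheduled 30%. No special measure applies. → 30%.
Line B: insulated cable → 15.02; rated 160 kW → 15.02.02; for domestic appliances → 15.02.02.01. Scheduled 2%. Harrowgate agreement on 15.02: CTH not met. → 2%.
Line C: insulated cable → 15.02; rated 11 kW → 15.02.03; for domestic appliances → 15.02.03.02. Scheduled 12%. No special measure applies. → 12%.
Line D: battery pack → 15.01; rated 120 W → 15.01.03; for domestic appliances → 15.01.03.01. Scheduled 35%. Maristan agreement on 15.02.02.02: 15.01.03.01 not covered. → 35%.
Line E: battery pack → 15.01; rated 30 kW → 15.01.02; for motor vehicles → 15.01.02.02. Scheduled 27%. No special measure applies. → 27%.
Sum: 30% + 2% + 12% + 35% + 27% = 106%.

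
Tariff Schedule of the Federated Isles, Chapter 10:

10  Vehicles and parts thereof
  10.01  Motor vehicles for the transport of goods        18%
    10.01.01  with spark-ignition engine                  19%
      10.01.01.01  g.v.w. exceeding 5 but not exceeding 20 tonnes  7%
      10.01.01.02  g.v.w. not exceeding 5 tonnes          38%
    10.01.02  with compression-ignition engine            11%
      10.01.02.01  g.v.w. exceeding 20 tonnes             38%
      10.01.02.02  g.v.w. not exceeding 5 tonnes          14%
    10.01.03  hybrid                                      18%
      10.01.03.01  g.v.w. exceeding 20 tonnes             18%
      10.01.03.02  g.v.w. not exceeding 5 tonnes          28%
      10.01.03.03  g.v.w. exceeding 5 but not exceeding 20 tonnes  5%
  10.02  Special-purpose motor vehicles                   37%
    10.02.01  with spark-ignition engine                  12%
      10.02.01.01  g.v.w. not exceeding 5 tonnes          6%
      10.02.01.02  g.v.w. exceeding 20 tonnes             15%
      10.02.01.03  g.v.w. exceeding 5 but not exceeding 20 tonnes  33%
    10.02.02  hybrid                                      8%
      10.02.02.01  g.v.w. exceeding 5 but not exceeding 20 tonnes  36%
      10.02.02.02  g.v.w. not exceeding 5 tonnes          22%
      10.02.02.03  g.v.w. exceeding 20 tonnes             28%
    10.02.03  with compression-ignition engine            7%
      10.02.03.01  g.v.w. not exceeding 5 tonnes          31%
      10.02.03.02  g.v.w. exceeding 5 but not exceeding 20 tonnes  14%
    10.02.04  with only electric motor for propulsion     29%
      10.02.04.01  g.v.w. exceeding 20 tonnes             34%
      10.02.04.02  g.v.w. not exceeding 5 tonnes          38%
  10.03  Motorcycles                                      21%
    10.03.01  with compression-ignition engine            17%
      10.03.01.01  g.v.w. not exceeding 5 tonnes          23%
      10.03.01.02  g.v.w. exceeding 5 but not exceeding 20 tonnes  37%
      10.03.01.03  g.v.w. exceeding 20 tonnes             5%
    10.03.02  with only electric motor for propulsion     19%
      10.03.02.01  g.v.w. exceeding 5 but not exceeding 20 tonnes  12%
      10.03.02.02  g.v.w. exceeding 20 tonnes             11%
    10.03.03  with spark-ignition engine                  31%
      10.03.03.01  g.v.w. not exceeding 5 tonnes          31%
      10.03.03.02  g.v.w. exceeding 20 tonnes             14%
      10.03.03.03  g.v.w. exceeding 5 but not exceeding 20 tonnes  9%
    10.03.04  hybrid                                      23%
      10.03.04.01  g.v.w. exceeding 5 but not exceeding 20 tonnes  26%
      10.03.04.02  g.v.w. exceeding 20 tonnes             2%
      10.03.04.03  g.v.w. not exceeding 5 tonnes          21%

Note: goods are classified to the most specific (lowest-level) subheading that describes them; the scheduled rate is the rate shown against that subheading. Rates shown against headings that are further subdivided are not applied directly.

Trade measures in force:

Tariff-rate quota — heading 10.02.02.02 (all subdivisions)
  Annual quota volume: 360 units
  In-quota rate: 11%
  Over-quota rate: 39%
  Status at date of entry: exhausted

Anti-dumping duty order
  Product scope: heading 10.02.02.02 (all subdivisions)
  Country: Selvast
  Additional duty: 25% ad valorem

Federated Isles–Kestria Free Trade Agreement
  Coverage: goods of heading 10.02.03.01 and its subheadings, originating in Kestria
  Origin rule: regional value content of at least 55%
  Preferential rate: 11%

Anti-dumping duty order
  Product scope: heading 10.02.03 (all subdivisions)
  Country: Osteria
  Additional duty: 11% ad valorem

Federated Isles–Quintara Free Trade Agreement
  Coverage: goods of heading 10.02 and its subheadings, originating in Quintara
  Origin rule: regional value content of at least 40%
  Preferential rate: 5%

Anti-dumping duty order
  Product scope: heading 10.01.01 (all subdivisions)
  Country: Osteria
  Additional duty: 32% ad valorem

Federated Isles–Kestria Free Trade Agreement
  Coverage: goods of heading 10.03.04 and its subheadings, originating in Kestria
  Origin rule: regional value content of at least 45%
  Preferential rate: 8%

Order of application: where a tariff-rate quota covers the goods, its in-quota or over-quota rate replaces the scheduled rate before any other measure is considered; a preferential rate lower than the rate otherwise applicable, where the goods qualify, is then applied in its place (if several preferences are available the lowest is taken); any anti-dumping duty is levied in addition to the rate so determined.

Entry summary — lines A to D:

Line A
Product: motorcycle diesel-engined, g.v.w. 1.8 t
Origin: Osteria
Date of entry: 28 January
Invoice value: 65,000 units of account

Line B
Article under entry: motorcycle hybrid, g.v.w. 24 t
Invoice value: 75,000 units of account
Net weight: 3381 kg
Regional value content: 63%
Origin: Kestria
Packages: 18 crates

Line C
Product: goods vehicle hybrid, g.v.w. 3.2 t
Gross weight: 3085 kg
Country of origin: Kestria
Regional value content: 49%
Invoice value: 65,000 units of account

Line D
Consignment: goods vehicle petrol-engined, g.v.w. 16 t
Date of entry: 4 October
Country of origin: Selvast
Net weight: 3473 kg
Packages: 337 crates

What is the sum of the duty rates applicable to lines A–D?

Line A: motorcycle → 10.03; diesel-engined → 10.03.01; g.v.w. 1.8 t → 10.03.01.01. Scheduled 23%. No special measure applies. → 23%.
Line B: motorcycle → 10.03; hybrid → 10.03.04; g.v.w. 24 t → 10.03.04.02. Scheduled 2%. Kestria agreement on 10.02.03.01: 10.03.04.02 not covered; Kestria agreement on 10.03.04: RVC ≥ 45% → 8% available; preference 8% not lower than 2% → no reduction. → 2%.
Line C: goods vehicle → 10.01; hybrid → 10.01.03; g.v.w. 3.2 t → 10.01.03.02. Scheduled 28%. Kestria agreement on 10.02.03.01: 10.01.03.02 not covered; Kestria agreement on 10.03.04: 10.01.03.02 not covered. → 28%.
Line D: goods vehicle → 10.01; petrol-engined → 10.01.01; g.v.w. 16 t → 10.01.01.01. Scheduled 7%. No special measure applies. → 7%.
Sum: 23% + 2% + 28% + 7% = 60%.

60%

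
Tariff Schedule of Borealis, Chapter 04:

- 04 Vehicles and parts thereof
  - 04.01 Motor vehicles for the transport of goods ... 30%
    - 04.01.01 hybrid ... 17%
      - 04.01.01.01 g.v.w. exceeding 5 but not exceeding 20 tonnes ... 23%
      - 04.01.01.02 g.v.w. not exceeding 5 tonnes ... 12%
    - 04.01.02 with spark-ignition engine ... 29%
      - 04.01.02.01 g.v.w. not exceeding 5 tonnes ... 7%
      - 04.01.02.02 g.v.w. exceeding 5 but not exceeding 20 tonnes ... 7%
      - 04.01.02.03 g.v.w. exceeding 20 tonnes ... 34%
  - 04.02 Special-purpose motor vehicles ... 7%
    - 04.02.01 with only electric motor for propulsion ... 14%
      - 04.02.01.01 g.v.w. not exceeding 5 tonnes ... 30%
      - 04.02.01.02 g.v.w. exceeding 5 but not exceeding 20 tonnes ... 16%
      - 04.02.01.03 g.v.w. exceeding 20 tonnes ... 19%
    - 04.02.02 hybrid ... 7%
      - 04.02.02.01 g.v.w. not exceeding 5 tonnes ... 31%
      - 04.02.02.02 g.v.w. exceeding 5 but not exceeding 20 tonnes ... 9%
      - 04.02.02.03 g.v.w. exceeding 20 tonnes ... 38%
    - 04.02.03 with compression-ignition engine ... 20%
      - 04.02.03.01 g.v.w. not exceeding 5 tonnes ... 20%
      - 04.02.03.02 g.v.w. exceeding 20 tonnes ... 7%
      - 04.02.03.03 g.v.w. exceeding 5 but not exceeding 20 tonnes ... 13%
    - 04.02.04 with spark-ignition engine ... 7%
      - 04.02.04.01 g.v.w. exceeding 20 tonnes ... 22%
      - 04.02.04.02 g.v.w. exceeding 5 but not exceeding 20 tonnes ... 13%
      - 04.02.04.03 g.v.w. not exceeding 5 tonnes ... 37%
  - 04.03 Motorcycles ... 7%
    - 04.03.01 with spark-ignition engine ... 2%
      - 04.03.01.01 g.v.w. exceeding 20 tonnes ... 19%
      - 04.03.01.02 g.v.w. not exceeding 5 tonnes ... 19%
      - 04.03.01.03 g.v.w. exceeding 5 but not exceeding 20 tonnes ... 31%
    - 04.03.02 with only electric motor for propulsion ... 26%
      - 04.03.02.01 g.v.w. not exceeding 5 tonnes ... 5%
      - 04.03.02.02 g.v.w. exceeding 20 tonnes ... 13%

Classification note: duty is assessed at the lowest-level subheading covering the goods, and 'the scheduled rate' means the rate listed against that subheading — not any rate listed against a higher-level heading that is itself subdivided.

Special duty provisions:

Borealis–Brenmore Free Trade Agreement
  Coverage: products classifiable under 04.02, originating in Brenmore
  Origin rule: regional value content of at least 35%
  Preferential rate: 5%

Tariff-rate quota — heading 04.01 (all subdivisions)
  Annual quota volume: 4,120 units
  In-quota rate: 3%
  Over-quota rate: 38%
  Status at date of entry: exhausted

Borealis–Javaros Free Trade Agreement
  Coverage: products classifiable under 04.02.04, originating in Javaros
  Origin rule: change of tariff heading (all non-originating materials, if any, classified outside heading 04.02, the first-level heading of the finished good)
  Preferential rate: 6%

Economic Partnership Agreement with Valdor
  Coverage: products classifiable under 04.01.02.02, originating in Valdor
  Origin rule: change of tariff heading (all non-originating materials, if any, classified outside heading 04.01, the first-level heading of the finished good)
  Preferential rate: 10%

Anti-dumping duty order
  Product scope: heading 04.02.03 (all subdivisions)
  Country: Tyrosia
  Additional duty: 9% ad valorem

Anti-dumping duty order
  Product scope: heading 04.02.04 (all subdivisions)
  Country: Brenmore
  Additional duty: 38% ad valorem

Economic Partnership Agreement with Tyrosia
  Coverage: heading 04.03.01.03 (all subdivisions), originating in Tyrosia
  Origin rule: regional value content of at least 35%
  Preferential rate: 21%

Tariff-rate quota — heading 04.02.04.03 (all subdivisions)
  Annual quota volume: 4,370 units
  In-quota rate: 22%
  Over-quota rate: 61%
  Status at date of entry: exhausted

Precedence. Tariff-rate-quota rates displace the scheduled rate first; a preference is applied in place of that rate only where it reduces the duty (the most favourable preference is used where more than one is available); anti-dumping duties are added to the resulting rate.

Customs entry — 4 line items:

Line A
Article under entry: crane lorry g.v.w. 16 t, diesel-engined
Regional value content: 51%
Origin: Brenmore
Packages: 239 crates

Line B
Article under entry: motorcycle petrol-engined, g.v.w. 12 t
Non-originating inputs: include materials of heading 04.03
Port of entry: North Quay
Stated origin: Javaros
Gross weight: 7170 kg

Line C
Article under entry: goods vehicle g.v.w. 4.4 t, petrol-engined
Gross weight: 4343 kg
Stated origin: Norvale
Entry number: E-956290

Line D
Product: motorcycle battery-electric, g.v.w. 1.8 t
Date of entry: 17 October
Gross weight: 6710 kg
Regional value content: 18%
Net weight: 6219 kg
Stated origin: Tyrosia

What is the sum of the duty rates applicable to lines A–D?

79%

Line A: crane lorry → 04.02; diesel-engined → 04.02.03; g.v.w. 16 t → 04.02.03.03. Scheduled 13%. Brenmore agreement on 04.02: RVC ≥ 35% → 5% available; preferential 5%. → 5%.
Line B: motorcycle → 04.03; petrol-engined → 04.03.01; g.v.w. 12 t → 04.03.01.03. Scheduled 31%. Javaros agreement on 04.02.04: 04.03.01.03 not covered. → 31%.
Line C: goods vehicle → 04.01; petrol-engined → 04.01.02; g.v.w. 4.4 t → 04.01.02.01. Scheduled 7%. quota on 04.01 exhausted → over-quota 38%. → 38%.
Line D: motorcycle → 04.03; battery-electric → 04.03.02; g.v.w. 1.8 t → 04.03.02.01. Scheduled 5%. Tyrosia agreement on 04.03.01.03: 04.03.02.01 not covered. → 5%.
Sum: 5% + 31% + 38% + 5% = 79%.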